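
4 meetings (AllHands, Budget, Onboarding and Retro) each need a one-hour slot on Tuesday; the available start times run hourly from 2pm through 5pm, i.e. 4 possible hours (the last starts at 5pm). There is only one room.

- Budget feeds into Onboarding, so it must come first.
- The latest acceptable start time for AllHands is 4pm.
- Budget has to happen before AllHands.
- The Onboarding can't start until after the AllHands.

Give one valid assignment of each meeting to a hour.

Retro=5pm, Budget=2pm, Onboarding=4pm, AllHands=3pm

Checking: AllHands(3pm) before Onboarding(4pm); Budget(2pm) before Onboarding(4pm); Budget(2pm) before AllHands(3pm); AllHands=3pm in [2pm,4pm]; max 1 per hour (cap 1).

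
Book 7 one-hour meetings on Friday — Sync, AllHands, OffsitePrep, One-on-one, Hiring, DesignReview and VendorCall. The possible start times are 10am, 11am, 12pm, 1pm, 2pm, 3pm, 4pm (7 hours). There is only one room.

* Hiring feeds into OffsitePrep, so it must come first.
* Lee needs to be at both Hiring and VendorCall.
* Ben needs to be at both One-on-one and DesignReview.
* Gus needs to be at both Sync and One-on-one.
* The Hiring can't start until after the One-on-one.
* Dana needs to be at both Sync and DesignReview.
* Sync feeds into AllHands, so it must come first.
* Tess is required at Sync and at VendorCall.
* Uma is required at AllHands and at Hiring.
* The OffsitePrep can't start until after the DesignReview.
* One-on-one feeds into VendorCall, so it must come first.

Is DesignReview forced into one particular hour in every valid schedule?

DesignReview can be 10am (e.g. Sync in 2pm; DesignReview in 10am; Hiring in 12pm; One-on-one in 11am; OffsitePrep in 1pm; VendorCall in 4pm; AllHands in 3pm) or 11am (e.g. OffsitePrep=1pm; DesignReview=11am; Sync=2pm; AllHands=3pm; VendorCall=4pm; Hiring=12pm; One-on-one=10am).

No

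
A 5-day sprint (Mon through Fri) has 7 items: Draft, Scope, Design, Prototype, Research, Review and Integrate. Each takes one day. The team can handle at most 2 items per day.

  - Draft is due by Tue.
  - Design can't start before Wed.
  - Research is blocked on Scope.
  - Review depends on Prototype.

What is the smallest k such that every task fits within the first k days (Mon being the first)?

The precedence chain requires at least 2 distinct days.
With at most 2 per day and 7 tasks, at least 4 days are needed.
Design can't be placed before Wed — that is day 3 counting from Mon — so the schedule must run through at least 3 days.
4 works (last occupied day: Thu): for example Design in Wed, Draft in Mon, Review in Wed, Prototype in Tue, Scope in Mon, Integrate in Thu, Research in Tue.

4 days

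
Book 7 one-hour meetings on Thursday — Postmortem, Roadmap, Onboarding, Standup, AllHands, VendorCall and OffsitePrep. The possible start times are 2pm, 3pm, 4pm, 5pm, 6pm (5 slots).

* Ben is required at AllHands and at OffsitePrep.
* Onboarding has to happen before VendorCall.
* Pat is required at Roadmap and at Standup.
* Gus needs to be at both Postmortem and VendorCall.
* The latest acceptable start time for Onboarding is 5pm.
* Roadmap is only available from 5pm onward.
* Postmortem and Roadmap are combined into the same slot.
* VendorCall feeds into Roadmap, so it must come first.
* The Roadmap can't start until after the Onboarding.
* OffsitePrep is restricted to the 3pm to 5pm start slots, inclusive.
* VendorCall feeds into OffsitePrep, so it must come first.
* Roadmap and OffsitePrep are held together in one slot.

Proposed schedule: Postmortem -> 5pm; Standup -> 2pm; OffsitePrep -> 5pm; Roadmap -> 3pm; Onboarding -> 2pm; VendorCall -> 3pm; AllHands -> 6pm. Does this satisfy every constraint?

Pat is required at Roadmap and at Standup — holds.
Gus needs to be at both Postmortem and VendorCall — holds.
The latest acceptable start time for Onboarding is 5pm — holds.
Ben is required at AllHands and at OffsitePrep — holds.
Roadmap and OffsitePrep are held together in one slot — violated.
Postmortem and Roadmap are combined into the same slot — violated.
VendorCall feeds into OffsitePrep, so it must come first — holds.
The Roadmap can't start until after the Onboarding — holds.
OffsitePrep is restricted to the 3pm to 5pm start slots, inclusive — holds.
Roadmap is only available from 5pm onward — violated.
Onboarding has to happen before VendorCall — holds.
VendorCall feeds into Roadmap, so it must come first — violated.

No — it violates: Roadmap is only available from 5pm onward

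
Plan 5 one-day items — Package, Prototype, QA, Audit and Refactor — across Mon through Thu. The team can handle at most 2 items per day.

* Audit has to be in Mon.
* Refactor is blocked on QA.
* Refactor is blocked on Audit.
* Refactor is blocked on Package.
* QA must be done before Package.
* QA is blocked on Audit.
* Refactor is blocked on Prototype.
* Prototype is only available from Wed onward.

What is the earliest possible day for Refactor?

Precedence pushes Refactor to at least Thu.
Refactor at Thu is achievable: Prototype=Wed; Audit=Mon; QA=Tue; Package=Wed; Refactor=Thu.

Thu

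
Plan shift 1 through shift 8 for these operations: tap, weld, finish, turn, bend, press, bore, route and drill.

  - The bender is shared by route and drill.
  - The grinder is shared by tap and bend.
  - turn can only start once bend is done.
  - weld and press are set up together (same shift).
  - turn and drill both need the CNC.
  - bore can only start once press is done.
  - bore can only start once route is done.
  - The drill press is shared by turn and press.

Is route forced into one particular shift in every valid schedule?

route can be shift 1 (e.g. route=shift 1; turn=shift 2; bend=shift 1; weld=shift 1; finish=shift 1; tap=shift 2; drill=shift 3; bore=shift 2; press=shift 1) or shift 2 (e.g. finish -> shift 1, turn -> shift 2, bend -> shift 1, weld -> shift 1, press -> shift 1, drill -> shift 1, bore -> shift 3, route -> shift 2, tap -> shift 2).

No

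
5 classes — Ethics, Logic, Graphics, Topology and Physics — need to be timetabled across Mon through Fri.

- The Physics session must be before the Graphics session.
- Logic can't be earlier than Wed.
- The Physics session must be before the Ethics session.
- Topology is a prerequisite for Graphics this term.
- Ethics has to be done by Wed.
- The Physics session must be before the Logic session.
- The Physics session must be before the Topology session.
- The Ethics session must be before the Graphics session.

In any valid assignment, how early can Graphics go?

Precedence pushes Graphics to at least Wed.
Graphics at Wed is achievable: Topology=Tue; Logic=Wed; Physics=Mon; Graphics=Wed; Ethics=Tue.

Wed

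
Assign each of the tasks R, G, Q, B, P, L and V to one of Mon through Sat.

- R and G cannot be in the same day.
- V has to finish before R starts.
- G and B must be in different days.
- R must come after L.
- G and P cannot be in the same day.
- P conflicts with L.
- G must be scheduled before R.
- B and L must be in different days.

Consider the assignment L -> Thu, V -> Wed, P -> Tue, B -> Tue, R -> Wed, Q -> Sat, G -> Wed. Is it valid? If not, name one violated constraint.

Invalid. R must come after L.

P conflicts with L — holds.
V has to finish before R starts — violated.
G and P cannot be in the same day — holds.
R must come after L — violated.
G must be scheduled before R — violated.
R and G cannot be in the same day — violated.
G and B must be in different days — holds.
B and L must be in different days — holds.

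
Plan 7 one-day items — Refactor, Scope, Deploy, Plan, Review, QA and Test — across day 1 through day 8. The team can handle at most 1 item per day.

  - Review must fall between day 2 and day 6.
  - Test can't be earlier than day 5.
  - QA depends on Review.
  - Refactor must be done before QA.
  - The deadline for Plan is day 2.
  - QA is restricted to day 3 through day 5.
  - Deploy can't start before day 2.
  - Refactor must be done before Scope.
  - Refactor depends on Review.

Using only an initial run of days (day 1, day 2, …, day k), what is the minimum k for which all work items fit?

The precedence chain requires at least 3 distinct days.
With at most 1 per day and 7 work items, at least 7 days are needed.
Test can't be placed before day 5, so the schedule must run through at least day 5.
7 works (last occupied day: day 7): for example Scope=day 7, Test=day 5, Deploy=day 6, Refactor=day 3, QA=day 4, Plan=day 1, Review=day 2.

7 days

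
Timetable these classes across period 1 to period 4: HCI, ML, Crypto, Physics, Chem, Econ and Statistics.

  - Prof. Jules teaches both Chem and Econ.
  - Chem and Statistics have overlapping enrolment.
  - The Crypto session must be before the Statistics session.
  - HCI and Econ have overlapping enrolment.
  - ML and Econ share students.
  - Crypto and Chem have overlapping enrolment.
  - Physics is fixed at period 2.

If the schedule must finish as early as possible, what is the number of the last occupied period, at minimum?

3

The precedence chain requires at least 2 distinct periods.
Could 2 periods be enough, i.e. nothing placed later than period 2? No: Statistics must come after Crypto (at period 1 or later) → {period 2}; Crypto must come before Statistics (at period 2 or earlier) → {period 1}; Chem can't share with Crypto (period 1) → {period 2}; Statistics can't share with Chem (period 2) → nothing is left.
So 2 periods is not enough.
3 works (last occupied period: period 3): for example Chem=period 3; HCI=period 1; Physics=period 2; Econ=period 2; Statistics=period 2; ML=period 1; Crypto=period 1.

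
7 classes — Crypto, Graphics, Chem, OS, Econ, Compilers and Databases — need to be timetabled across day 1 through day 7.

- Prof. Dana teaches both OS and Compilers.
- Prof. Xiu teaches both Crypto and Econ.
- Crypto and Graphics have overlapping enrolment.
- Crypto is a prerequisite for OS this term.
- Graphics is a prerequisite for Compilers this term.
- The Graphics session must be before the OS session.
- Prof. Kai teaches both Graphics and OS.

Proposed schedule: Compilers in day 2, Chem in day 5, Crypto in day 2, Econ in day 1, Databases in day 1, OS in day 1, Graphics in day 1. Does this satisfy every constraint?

No — it violates: Prof. Kai teaches both Graphics and OS

Graphics is a prerequisite for Compilers this term — holds.
Prof. Kai teaches both Graphics and OS — violated.
The Graphics session must be before the OS session — violated.
Crypto is a prerequisite for OS this term — violated.
Crypto and Graphics have overlapping enrolment — holds.
Prof. Xiu teaches both Crypto and Econ — holds.
Prof. Dana teaches both OS and Compilers — holds.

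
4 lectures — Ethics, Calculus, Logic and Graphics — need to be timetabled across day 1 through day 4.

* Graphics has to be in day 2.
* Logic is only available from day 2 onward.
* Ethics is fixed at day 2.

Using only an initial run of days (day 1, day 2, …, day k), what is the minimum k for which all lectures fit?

2 days

Ethics can't be placed before day 2, so the schedule must run through at least day 2.
2 works (last occupied day: day 2): for example Graphics -> day 2; Ethics -> day 2; Logic -> day 2; Calculus -> day 1.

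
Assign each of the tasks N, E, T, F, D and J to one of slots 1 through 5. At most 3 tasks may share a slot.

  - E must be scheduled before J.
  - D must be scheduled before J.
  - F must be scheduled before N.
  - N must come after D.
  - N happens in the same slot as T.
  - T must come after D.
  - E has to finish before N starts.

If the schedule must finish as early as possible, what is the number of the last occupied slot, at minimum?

The precedence chain requires at least 2 distinct slots.
With at most 3 per slot and 6 tasks, at least 2 slots are needed.
2 works (last occupied slot: 2): for example D in 1, F in 1, N in 2, E in 1, J in 2, T in 2.

2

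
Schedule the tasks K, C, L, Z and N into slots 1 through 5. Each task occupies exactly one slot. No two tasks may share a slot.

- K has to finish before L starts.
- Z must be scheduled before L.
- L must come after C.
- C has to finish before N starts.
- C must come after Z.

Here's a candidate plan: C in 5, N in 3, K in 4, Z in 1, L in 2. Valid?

C must come after Z — holds.
Z must be scheduled before L — holds.
No two tasks may share a slot — holds.
C has to finish before N starts — violated.
K has to finish before L starts — violated.
L must come after C — violated.

No. L must come after C is not satisfied.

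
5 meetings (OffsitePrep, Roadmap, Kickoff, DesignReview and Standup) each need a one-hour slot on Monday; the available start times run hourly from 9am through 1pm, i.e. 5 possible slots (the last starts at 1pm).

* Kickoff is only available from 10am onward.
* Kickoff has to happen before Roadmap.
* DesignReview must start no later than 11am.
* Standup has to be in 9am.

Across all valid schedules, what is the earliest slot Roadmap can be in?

Precedence pushes Roadmap to at least 11am.
Roadmap at 11am is achievable: OffsitePrep -> 9am; DesignReview -> 9am; Standup -> 9am; Roadmap -> 11am; Kickoff -> 10am.

11am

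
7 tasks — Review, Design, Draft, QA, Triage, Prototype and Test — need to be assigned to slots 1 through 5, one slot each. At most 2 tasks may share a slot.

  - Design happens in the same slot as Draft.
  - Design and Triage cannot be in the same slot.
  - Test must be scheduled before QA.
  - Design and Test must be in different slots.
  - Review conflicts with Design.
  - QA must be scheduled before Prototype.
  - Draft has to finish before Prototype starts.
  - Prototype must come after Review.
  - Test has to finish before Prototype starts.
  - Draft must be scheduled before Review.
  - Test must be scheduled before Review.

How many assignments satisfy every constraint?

50

Splitting on Review: it can be 3 (20), 4 (30). Listing each branch's schedules as (Design, Draft, QA, Triage, Prototype, Test):
Review=3: (1,1,3,2,4,2) (1,1,3,2,5,2) (1,1,3,4,4,2) (1,1,3,4,5,2) (1,1,3,5,4,2) (1,1,3,5,5,2) (1,1,4,2,5,2) (1,1,4,3,5,2) (1,1,4,4,5,2) (1,1,4,5,5,2) (2,2,3,1,4,1) (2,2,3,1,5,1) (2,2,3,4,4,1) (2,2,3,4,5,1) (2,2,3,5,4,1) (2,2,3,5,5,1) (2,2,4,1,5,1) (2,2,4,3,5,1) (2,2,4,4,5,1) (2,2,4,5,5,1) — 20.
Review=4: (1,1,3,2,5,2) (1,1,3,3,5,2) (1,1,3,4,5,2) (1,1,3,5,5,2) (1,1,4,2,5,2) (1,1,4,2,5,3) (1,1,4,3,5,2) (1,1,4,3,5,3) (1,1,4,5,5,2) (1,1,4,5,5,3) (2,2,3,1,5,1) (2,2,3,3,5,1) (2,2,3,4,5,1) (2,2,3,5,5,1) (2,2,4,1,5,1) (2,2,4,1,5,3) (2,2,4,3,5,1) (2,2,4,3,5,3) (2,2,4,5,5,1) (2,2,4,5,5,3) (3,3,2,1,5,1) (3,3,2,2,5,1) (3,3,2,4,5,1) (3,3,2,5,5,1) (3,3,4,1,5,1) (3,3,4,1,5,2) (3,3,4,2,5,1) (3,3,4,2,5,2) (3,3,4,5,5,1) (3,3,4,5,5,2) — 30.
Summing: 20 + 30 = 50.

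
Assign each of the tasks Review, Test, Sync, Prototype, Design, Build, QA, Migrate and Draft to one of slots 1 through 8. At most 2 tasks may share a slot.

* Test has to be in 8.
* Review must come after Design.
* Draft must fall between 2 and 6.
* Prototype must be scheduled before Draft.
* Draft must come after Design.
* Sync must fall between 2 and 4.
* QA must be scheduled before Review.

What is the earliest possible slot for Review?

2

Precedence pushes Review to at least 2.
Review at 2 is achievable: Test in 8; Review in 2; Sync in 2; Prototype in 3; Build in 3; Draft in 4; Design in 1; Migrate in 4; QA in 1.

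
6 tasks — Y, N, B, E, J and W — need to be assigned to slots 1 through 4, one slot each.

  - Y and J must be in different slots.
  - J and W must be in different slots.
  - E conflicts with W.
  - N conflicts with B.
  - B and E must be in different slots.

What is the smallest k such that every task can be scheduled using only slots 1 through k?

2

Could 1 slot be enough, i.e. nothing placed later than 1? No: E can't share with B (1) → nothing is left.
So 1 slot is not enough.
2 works (last occupied slot: 2): for example W -> 1; N -> 2; J -> 2; E -> 2; Y -> 1; B -> 1.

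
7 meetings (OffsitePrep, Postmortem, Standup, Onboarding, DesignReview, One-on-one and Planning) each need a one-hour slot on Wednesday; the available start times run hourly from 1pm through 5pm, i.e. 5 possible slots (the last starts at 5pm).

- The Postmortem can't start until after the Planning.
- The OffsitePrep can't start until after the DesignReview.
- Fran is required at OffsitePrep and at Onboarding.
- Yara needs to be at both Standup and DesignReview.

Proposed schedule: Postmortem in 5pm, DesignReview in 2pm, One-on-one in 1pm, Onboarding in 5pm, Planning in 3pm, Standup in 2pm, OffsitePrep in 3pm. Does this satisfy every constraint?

The Postmortem can't start until after the Planning — holds.
The OffsitePrep can't start until after the DesignReview — holds.
Yara needs to be at both Standup and DesignReview — violated.
Fran is required at OffsitePrep and at Onboarding — holds.

No. Yara needs to be at both Standup and DesignReview is not satisfied.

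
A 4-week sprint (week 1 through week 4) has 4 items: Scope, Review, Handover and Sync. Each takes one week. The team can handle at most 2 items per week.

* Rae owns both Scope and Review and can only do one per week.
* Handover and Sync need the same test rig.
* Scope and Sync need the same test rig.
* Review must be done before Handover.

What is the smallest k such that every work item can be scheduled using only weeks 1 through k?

2

The precedence chain requires at least 2 distinct weeks.
With at most 2 per week and 4 work items, at least 2 weeks are needed.
2 works (last occupied week: week 2): for example Handover -> week 2, Scope -> week 2, Sync -> week 1, Review -> week 1.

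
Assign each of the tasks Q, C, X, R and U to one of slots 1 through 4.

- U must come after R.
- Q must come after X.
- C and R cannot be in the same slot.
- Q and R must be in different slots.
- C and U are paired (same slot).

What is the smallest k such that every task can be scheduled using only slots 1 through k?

The precedence chain requires at least 2 distinct slots.
2 works (last occupied slot: 2): for example U=2; X=1; Q=2; C=2; R=1.

2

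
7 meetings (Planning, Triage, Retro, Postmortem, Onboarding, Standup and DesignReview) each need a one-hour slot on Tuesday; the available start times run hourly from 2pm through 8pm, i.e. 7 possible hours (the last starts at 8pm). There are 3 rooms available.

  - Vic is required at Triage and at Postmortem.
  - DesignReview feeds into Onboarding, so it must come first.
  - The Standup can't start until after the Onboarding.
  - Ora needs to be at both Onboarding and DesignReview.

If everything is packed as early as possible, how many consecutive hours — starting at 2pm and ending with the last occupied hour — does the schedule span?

The precedence chain requires at least 3 distinct hours.
With at most 3 per hour and 7 meetings, at least 3 hours are needed.
3 works (last occupied hour: 4pm): for example Planning in 2pm, Standup in 4pm, Retro in 3pm, Triage in 2pm, Onboarding in 3pm, DesignReview in 2pm, Postmortem in 3pm.

3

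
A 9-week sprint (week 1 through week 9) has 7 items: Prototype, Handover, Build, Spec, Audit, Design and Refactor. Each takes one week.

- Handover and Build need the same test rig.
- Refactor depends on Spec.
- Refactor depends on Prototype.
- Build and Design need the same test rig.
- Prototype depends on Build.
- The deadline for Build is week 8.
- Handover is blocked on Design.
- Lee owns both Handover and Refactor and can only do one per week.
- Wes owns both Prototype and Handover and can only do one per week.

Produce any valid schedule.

Build=week 1, Spec=week 1, Handover=week 4, Refactor=week 3, Design=week 2, Prototype=week 2, Audit=week 1

Checking: Spec(week 1) before Refactor(week 3); Prototype(week 2) before Refactor(week 3); Design(week 2) before Handover(week 4); Build(week 1) before Prototype(week 2); Handover(week 4) != Refactor(week 3); Handover(week 4) != Build(week 1); Build(week 1) != Design(week 2); Prototype(week 2) != Handover(week 4); Build=week 1 in [week 1,week 8].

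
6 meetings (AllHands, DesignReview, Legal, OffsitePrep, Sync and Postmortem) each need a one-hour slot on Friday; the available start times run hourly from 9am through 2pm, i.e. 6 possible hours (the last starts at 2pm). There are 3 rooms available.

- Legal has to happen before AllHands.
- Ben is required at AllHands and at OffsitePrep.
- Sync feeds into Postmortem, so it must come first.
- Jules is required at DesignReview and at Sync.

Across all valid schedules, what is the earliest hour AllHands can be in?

Precedence pushes AllHands to at least 10am.
AllHands at 10am is achievable: Postmortem -> 10am, Legal -> 9am, DesignReview -> 10am, AllHands -> 10am, OffsitePrep -> 9am, Sync -> 9am.

10am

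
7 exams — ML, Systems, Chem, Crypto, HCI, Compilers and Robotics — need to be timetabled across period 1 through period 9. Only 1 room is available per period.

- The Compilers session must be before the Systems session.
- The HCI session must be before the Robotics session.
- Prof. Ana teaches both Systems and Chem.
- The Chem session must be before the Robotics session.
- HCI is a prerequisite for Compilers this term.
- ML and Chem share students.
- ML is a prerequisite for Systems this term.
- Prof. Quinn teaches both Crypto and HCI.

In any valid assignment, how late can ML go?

period 8

Downstream work caps ML at period 8.
ML at period 8 is achievable: Chem in period 3, ML in period 8, Crypto in period 5, HCI in period 1, Systems in period 9, Compilers in period 2, Robotics in period 4.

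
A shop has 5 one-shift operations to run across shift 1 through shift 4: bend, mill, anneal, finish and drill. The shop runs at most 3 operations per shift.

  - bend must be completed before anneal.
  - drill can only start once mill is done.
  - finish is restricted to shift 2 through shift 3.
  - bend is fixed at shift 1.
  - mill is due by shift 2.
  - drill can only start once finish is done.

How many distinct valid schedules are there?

18

Splitting on mill: it can be shift 1 (9), shift 2 (9). Listing each branch's schedules as (bend, anneal, finish, drill) by shift number:
mill=shift 1: (1,2,2,3) (1,2,2,4) (1,2,3,4) (1,3,2,3) (1,3,2,4) (1,3,3,4) (1,4,2,3) (1,4,2,4) (1,4,3,4) — 9.
mill=shift 2: (1,2,2,3) (1,2,2,4) (1,2,3,4) (1,3,2,3) (1,3,2,4) (1,3,3,4) (1,4,2,3) (1,4,2,4) (1,4,3,4) — 9.
Summing: 9 + 9 = 18.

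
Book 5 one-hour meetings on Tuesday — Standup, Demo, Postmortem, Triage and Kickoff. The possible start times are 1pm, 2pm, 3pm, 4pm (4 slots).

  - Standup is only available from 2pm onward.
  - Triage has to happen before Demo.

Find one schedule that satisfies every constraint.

Triage -> 1pm, Standup -> 2pm, Postmortem -> 1pm, Kickoff -> 1pm, Demo -> 2pm

Checking: Triage(1pm) before Demo(2pm); Standup=2pm in [2pm,4pm].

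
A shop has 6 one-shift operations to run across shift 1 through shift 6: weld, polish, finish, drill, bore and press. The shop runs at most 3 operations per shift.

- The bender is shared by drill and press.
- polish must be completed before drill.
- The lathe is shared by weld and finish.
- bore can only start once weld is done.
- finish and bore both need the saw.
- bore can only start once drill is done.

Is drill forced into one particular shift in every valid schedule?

No

drill can be shift 2 (e.g. bore=shift 3, polish=shift 1, drill=shift 2, weld=shift 1, finish=shift 2, press=shift 1) or shift 3 (e.g. drill -> shift 3; press -> shift 1; weld -> shift 1; bore -> shift 4; polish -> shift 1; finish -> shift 2).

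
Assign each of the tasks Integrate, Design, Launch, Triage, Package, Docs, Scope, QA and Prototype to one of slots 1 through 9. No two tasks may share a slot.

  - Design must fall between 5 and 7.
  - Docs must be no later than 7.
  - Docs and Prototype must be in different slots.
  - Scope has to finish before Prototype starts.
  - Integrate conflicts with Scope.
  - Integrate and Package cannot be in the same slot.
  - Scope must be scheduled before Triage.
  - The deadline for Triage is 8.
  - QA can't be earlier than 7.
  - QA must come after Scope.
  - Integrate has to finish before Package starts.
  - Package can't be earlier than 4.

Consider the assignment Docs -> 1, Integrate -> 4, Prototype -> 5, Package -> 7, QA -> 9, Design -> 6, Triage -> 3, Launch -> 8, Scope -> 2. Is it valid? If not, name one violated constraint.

Yes, all constraints hold

QA must come after Scope — holds.
Scope has to finish before Prototype starts — holds.
Scope must be scheduled before Triage — holds.
No two tasks may share a slot — holds.
Docs and Prototype must be in different slots — holds.
Integrate and Package cannot be in the same slot — holds.
Design must fall between 5 and 7 — holds.
The deadline for Triage is 8 — holds.
Integrate has to finish before Package starts — holds.
QA can't be earlier than 7 — holds.
Package can't be earlier than 4 — holds.
Docs must be no later than 7 — holds.
Integrate conflicts with Scope — holds.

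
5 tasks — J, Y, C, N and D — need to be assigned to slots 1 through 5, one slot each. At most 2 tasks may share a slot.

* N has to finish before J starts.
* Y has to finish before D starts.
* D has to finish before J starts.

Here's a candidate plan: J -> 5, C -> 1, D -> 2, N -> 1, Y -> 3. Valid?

Invalid. Y has to finish before D starts.

At most 2 tasks may share a slot — holds.
N has to finish before J starts — holds.
D has to finish before J starts — holds.
Y has to finish before D starts — violated.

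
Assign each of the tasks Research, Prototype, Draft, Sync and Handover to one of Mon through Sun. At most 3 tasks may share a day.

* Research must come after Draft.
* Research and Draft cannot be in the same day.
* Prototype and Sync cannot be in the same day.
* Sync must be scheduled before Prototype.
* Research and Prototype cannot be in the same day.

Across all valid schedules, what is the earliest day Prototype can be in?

Precedence pushes Prototype to at least Tue.
Prototype at Tue is achievable: Sync -> Mon, Prototype -> Tue, Research -> Wed, Handover -> Mon, Draft -> Mon.

Tue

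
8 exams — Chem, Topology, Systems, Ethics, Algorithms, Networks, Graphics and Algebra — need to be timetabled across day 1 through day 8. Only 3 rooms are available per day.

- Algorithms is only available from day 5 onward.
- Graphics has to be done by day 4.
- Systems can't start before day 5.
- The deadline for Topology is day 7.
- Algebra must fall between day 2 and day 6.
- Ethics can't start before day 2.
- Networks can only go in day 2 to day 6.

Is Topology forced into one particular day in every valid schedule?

Topology can be day 1 (e.g. Chem -> day 1, Topology -> day 1, Ethics -> day 2, Graphics -> day 1, Networks -> day 2, Algebra -> day 2, Algorithms -> day 5, Systems -> day 5) or day 2 (e.g. Graphics=day 1, Chem=day 1, Algorithms=day 5, Topology=day 2, Ethics=day 3, Networks=day 2, Algebra=day 2, Systems=day 5).

No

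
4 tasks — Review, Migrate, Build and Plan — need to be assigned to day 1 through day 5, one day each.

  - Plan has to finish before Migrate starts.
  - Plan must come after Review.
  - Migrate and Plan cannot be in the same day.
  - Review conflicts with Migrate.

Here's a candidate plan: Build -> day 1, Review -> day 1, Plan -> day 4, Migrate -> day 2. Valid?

Invalid. Plan has to finish before Migrate starts.

Plan must come after Review — holds.
Plan has to finish before Migrate starts — violated.
Review conflicts with Migrate — holds.
Migrate and Plan cannot be in the same day — holds.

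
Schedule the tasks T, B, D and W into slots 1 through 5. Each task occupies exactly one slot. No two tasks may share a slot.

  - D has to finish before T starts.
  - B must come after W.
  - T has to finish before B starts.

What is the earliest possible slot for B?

Precedence pushes B to at least 3.
B at 4 is achievable: D=1; T=2; W=3; B=4.
Nothing earlier works — the capacity limit rule out every slot before 4.

4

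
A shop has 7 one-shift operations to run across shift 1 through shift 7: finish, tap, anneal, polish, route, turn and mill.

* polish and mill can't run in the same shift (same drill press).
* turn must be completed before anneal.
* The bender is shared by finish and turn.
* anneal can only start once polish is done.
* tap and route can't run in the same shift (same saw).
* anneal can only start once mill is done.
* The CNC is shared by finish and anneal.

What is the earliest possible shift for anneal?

shift 3

Precedence pushes anneal to at least shift 2.
anneal at shift 3 is achievable: polish in shift 1, finish in shift 2, anneal in shift 3, route in shift 2, tap in shift 1, mill in shift 2, turn in shift 1.
Nothing earlier works — the conflict constraints rule out every shift before shift 3.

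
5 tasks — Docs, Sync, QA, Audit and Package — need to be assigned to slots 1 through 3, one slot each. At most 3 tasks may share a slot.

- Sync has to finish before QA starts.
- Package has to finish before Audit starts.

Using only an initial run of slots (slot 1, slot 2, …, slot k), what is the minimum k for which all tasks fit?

2 slots

The precedence chain requires at least 2 distinct slots.
With at most 3 per slot and 5 tasks, at least 2 slots are needed.
2 works (last occupied slot: 2): for example Package=1, Docs=1, QA=2, Audit=2, Sync=1.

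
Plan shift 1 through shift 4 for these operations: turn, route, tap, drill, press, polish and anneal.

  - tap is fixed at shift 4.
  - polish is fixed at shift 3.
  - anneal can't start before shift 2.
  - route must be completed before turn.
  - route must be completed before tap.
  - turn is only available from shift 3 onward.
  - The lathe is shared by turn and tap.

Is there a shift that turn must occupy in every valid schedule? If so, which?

shift 3

turn's window is shift 3–shift 4.
tap is fixed at shift 4, and turn can't share a shift with tap.
So turn must be shift 3.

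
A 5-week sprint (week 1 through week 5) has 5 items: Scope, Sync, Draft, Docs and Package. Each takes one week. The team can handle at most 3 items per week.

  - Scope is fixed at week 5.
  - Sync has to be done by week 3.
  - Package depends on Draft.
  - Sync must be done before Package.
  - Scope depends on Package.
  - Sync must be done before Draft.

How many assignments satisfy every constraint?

20

Splitting on Sync: it can be week 1 (15), week 2 (5). Listing each branch's schedules as (Scope, Draft, Docs, Package) by week number:
Sync=week 1: (5,2,1,3) (5,2,1,4) (5,2,2,3) (5,2,2,4) (5,2,3,3) (5,2,3,4) (5,2,4,3) (5,2,4,4) (5,2,5,3) (5,2,5,4) (5,3,1,4) (5,3,2,4) (5,3,3,4) (5,3,4,4) (5,3,5,4) — 15.
Sync=week 2: (5,3,1,4) (5,3,2,4) (5,3,3,4) (5,3,4,4) (5,3,5,4) — 5.
Summing: 15 + 5 = 20.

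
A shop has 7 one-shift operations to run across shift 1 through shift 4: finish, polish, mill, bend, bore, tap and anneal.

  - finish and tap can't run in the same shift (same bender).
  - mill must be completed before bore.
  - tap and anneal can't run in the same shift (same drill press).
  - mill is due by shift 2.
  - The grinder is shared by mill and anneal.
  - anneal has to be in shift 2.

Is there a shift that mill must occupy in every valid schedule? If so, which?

mill's window is shift 1–shift 2.
anneal is fixed at shift 2, and mill can't share a shift with anneal.
So mill must be shift 1.

shift 1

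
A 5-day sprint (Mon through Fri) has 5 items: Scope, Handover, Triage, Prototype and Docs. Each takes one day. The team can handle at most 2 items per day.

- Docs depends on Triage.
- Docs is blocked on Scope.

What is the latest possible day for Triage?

Thu

Downstream work caps Triage at Thu.
Triage at Thu is achievable: Scope=Mon, Handover=Mon, Docs=Fri, Triage=Thu, Prototype=Tue.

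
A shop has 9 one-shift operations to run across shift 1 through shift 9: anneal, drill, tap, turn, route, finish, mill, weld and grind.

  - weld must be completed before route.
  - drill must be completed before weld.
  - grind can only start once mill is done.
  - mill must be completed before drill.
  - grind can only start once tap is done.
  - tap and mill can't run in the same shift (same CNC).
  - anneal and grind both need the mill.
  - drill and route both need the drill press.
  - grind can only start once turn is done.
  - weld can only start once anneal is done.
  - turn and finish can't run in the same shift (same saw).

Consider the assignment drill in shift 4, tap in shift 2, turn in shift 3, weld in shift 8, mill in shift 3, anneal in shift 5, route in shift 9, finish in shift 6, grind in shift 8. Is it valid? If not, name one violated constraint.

drill must be completed before weld — holds.
weld must be completed before route — holds.
grind can only start once turn is done — holds.
turn and finish can't run in the same shift (same saw) — holds.
drill and route both need the drill press — holds.
weld can only start once anneal is done — holds.
mill must be completed before drill — holds.
tap and mill can't run in the same shift (same CNC) — holds.
grind can only start once tap is done — holds.
anneal and grind both need the mill — holds.
grind can only start once mill is done — holds.

Yes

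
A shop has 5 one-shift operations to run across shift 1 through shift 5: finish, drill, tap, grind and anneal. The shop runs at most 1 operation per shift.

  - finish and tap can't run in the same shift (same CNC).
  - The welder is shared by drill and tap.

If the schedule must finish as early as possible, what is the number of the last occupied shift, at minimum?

With at most 1 per shift and 5 operations, at least 5 shifts are needed.
5 works (last occupied shift: shift 5): for example tap -> shift 3, grind -> shift 4, finish -> shift 1, drill -> shift 2, anneal -> shift 5.

5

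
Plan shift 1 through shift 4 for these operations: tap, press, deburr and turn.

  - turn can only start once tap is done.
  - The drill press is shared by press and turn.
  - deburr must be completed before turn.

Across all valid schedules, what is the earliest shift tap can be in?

shift 1

Downstream work caps tap at shift 3.
tap at shift 1 is achievable: tap=shift 1, press=shift 1, deburr=shift 1, turn=shift 2.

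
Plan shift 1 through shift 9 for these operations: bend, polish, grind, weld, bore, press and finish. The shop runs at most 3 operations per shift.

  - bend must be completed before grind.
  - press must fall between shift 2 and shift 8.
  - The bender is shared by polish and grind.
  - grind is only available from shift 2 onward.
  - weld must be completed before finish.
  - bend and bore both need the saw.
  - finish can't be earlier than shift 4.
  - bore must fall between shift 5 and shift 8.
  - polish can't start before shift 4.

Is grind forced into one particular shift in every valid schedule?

grind can be shift 2 (e.g. bore -> shift 5; grind -> shift 2; polish -> shift 4; press -> shift 2; finish -> shift 4; bend -> shift 1; weld -> shift 1) or shift 3 (e.g. finish in shift 4, bend in shift 1, weld in shift 1, press in shift 2, grind in shift 3, bore in shift 5, polish in shift 4).

No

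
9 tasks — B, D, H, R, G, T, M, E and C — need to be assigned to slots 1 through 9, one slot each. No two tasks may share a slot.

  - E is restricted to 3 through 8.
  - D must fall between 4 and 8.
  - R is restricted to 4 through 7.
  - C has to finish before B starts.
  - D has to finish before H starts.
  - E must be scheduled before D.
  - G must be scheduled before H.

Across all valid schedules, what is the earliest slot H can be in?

Precedence pushes H to at least 5.
H at 5 is achievable: G in 1; B in 7; R in 6; M in 9; D in 4; H in 5; C in 2; T in 8; E in 3.

5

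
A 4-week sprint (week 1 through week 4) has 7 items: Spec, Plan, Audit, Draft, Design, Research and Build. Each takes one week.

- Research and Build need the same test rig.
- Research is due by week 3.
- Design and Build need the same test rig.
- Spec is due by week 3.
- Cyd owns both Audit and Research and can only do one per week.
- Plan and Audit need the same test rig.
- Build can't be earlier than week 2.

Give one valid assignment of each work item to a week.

Draft=week 1; Build=week 2; Spec=week 1; Research=week 1; Design=week 1; Plan=week 1; Audit=week 2

Checking: Research(week 1) != Build(week 2); Audit(week 2) != Research(week 1); Design(week 1) != Build(week 2); Plan(week 1) != Audit(week 2); Research=week 1 in [week 1,week 3]; Build=week 2 in [week 2,week 4]; Spec=week 1 in [week 1,week 3].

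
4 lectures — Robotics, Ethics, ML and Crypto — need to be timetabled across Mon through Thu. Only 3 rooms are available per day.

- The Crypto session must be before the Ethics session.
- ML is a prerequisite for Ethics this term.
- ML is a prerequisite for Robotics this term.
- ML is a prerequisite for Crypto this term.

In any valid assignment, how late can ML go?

Tue

Downstream work caps ML at Tue.
ML at Tue is achievable: Ethics -> Thu, ML -> Tue, Robotics -> Wed, Crypto -> Wed.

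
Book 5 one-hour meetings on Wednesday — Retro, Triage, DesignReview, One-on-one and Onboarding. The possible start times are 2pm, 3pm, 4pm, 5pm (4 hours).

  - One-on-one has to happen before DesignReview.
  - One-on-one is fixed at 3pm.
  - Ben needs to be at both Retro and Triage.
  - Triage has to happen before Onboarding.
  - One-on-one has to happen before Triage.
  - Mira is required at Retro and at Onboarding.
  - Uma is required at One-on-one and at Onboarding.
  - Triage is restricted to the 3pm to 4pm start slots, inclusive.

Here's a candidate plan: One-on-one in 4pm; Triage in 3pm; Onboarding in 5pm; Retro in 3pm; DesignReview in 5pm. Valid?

Invalid. One-on-one has to happen before Triage.

One-on-one has to happen before Triage — violated.
One-on-one is fixed at 3pm — violated.
Triage has to happen before Onboarding — holds.
Mira is required at Retro and at Onboarding — holds.
One-on-one has to happen before DesignReview — holds.
Ben needs to be at both Retro and Triage — violated.
Uma is required at One-on-one and at Onboarding — holds.
Triage is restricted to the 3pm to 4pm start slots, inclusive — holds.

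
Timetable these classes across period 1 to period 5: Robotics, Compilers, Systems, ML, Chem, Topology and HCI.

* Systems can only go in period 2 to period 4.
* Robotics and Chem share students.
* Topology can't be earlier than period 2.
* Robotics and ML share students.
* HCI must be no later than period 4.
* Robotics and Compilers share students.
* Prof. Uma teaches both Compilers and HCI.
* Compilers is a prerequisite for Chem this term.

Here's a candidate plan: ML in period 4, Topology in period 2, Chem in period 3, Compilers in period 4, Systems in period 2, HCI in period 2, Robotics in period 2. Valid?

Systems can only go in period 2 to period 4 — holds.
Robotics and ML share students — holds.
HCI must be no later than period 4 — holds.
Compilers is a prerequisite for Chem this term — violated.
Robotics and Compilers share students — holds.
Prof. Uma teaches both Compilers and HCI — holds.
Topology can't be earlier than period 2 — holds.
Robotics and Chem share students — holds.

No — it violates: Compilers is a prerequisite for Chem this term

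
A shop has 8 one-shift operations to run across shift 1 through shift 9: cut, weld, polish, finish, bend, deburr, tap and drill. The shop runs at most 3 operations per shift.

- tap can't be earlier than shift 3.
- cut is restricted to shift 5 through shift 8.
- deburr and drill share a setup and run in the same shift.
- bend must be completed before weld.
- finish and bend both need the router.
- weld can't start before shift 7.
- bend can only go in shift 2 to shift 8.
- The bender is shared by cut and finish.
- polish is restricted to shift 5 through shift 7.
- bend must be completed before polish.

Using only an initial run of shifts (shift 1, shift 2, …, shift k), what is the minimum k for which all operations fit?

7

The precedence chain requires at least 2 distinct shifts.
With at most 3 per shift and 8 operations, at least 3 shifts are needed.
weld can't be placed before shift 7, so the schedule must run through at least shift 7.
7 works (last occupied shift: shift 7): for example drill in shift 1, polish in shift 5, weld in shift 7, finish in shift 1, cut in shift 5, bend in shift 2, tap in shift 3, deburr in shift 1.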